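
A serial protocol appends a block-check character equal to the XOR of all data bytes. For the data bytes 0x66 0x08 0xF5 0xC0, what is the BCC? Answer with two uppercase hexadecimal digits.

XOR the bytes together:
  start with 0x66
  0x66 ⊕ 0x08 = 0x6E
  0x6E ⊕ 0xF5 = 0x9B
  0x9B ⊕ 0xC0 = 0x5B

5B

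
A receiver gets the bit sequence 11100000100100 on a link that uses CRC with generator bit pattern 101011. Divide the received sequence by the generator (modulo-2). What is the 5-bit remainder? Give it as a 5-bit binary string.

00111

Modulo-2 division of 11100000100100 by 101011:
  pos 0: 111000 XOR 101011 = 010011
  pos 1: 100110 XOR 101011 = 001101
  pos 3: 110101 XOR 101011 = 011110
  pos 4: 111100 XOR 101011 = 010111
  pos 5: 101110 XOR 101011 = 000101
  pos 8: 101100 XOR 101011 = 000111
Remainder = 00111 (nonzero — an error is detected).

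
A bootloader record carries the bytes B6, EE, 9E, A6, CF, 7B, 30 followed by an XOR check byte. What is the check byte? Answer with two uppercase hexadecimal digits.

XOR the bytes together:
  start with 0xB6
  0xB6 ⊕ 0xEE = 0x58
  0x58 ⊕ 0x9E = 0xC6
  0xC6 ⊕ 0xA6 = 0x60
  0x60 ⊕ 0xCF = 0xAF
  0xAF ⊕ 0x7B = 0xD4
  0xD4 ⊕ 0x30 = 0xE4

E4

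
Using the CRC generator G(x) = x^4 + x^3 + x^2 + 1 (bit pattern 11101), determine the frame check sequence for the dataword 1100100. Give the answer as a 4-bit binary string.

0010

Append 4 zeros: 11001000000. Divide by 11101 (XOR where the leading bit is 1):
  pos 0: 11001 XOR 11101 = 00100
  pos 2: 10000 XOR 11101 = 01101
  pos 3: 11010 XOR 11101 = 00111
  pos 5: 11100 XOR 11101 = 00001
Remainder (last 4 bits) = 0010. This is the CRC / FCS.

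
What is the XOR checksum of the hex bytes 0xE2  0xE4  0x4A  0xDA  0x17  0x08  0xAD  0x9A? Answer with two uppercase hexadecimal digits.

XOR the bytes together:
  start with 0xE2
  0xE2 ⊕ 0xE4 = 0x06
  0x06 ⊕ 0x4A = 0x4C
  0x4C ⊕ 0xDA = 0x96
  0x96 ⊕ 0x17 = 0x81
  0x81 ⊕ 0x08 = 0x89
  0x89 ⊕ 0xAD = 0x24
  0x24 ⊕ 0x9A = 0xBE

BE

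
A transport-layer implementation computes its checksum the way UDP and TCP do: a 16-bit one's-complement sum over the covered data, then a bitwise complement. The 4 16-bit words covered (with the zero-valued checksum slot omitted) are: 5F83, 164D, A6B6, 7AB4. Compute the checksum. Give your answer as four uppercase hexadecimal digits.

68C4

One's-complement addition (fold any carry out of bit 15 back into bit 0):
  0x5F83 + 0x164D = 0x075D0
  0x75D0 + 0xA6B6 = 0x11C86 → wrap carry → 0x1C87
  0x1C87 + 0x7AB4 = 0x0973B
One's-complement sum = 0x973B.
Checksum = ~0x973B & 0xFFFF = 0x68C4.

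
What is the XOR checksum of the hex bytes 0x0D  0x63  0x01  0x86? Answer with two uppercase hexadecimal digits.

E9

XOR the bytes together:
  start with 0x0D
  0x0D ⊕ 0x63 = 0x6E
  0x6E ⊕ 0x01 = 0x6F
  0x6F ⊕ 0x86 = 0xE9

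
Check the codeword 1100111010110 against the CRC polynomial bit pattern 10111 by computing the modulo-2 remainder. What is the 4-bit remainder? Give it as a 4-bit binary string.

Modulo-2 division of 1100111010110 by 10111:
  pos 0: 11001 XOR 10111 = 01110
  pos 1: 11101 XOR 10111 = 01010
  pos 2: 10101 XOR 10111 = 00010
  pos 5: 10010 XOR 10111 = 00101
  pos 7: 10111 XOR 10111 = 00000
Remainder = 0000 (zero — the frame passes the CRC check).

0000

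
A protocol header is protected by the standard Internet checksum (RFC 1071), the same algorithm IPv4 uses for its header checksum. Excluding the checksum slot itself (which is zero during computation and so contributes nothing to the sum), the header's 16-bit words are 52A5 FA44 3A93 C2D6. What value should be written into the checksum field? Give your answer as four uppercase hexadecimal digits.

One's-complement addition (fold any carry out of bit 15 back into bit 0):
  0x52A5 + 0xFA44 = 0x14CE9 → wrap carry → 0x4CEA
  0x4CEA + 0x3A93 = 0x0877D
  0x877D + 0xC2D6 = 0x14A53 → wrap carry → 0x4A54
One's-complement sum = 0x4A54.
Checksum = ~0x4A54 & 0xFFFF = 0xB5AB.

B5AB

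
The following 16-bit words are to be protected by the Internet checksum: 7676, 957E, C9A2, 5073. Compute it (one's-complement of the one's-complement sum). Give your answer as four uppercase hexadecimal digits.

D9F4

One's-complement addition (fold any carry out of bit 15 back into bit 0):
  0x7676 + 0x957E = 0x10BF4 → wrap carry → 0x0BF5
  0x0BF5 + 0xC9A2 = 0x0D597
  0xD597 + 0x5073 = 0x1260A → wrap carry → 0x260B
One's-complement sum = 0x260B.
Checksum = ~0x260B & 0xFFFF = 0xD9F4.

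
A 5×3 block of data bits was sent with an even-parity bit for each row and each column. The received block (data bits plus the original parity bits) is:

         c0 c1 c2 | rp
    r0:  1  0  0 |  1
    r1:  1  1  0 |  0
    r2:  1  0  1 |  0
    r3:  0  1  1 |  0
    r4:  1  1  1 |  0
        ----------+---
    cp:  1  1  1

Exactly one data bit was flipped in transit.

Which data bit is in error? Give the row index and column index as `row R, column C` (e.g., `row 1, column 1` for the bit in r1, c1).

row 4, column 0

Recompute each row's even parity and compare to rp:
  r0: data parity 1, sent rp 1 → ok
  r1: data parity 0, sent rp 0 → ok
  r2: data parity 0, sent rp 0 → ok
  r3: data parity 0, sent rp 0 → ok
  r4: data parity 1, sent rp 0 → mismatch
Recompute each column's even parity and compare to cp:
  c0: data parity 0, sent cp 1 → mismatch
  c1: data parity 1, sent cp 1 → ok
  c2: data parity 1, sent cp 1 → ok
Exactly one row (r4) and one column (c0) fail → the flipped bit is at their intersection.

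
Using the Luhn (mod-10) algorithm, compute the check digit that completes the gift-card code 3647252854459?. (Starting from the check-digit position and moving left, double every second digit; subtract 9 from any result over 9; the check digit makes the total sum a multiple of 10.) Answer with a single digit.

Partial digits right→left: 9 5 4 4 5 8 2 5 2 7 4 6 3
Double every second digit counting from the check-digit position (so the 1st, 3rd, 5th, ... of the partial from the right).
  doubled (with −9 where >9): 9 8 1 4 4 8 6 → sum 40
  kept as-is: 5 4 8 5 7 6 → sum 35
Total = 40 + 35 = 75.
Check digit = (10 − (75 mod 10)) mod 10 = 5.

5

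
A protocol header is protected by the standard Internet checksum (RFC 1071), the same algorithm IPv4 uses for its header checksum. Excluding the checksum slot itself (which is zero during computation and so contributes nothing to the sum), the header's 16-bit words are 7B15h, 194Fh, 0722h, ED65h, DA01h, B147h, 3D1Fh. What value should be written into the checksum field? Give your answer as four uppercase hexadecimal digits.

AEAA

One's-complement addition (fold any carry out of bit 15 back into bit 0):
  0x7B15 + 0x194F = 0x09464
  0x9464 + 0x0722 = 0x09B86
  0x9B86 + 0xED65 = 0x188EB → wrap carry → 0x88EC
  0x88EC + 0xDA01 = 0x162ED → wrap carry → 0x62EE
  0x62EE + 0xB147 = 0x11435 → wrap carry → 0x1436
  0x1436 + 0x3D1F = 0x05155
One's-complement sum = 0x5155.
Checksum = ~0x5155 & 0xFFFF = 0xAEAA.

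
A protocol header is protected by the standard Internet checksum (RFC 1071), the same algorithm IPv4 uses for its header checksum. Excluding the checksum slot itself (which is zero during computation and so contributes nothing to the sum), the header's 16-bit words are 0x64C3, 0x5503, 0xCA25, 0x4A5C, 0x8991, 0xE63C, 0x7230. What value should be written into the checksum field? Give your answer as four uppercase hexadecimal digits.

4FB8

One's-complement addition (fold any carry out of bit 15 back into bit 0):
  0x64C3 + 0x5503 = 0x0B9C6
  0xB9C6 + 0xCA25 = 0x183EB → wrap carry → 0x83EC
  0x83EC + 0x4A5C = 0x0CE48
  0xCE48 + 0x8991 = 0x157D9 → wrap carry → 0x57DA
  0x57DA + 0xE63C = 0x13E16 → wrap carry → 0x3E17
  0x3E17 + 0x7230 = 0x0B047
One's-complement sum = 0xB047.
Checksum = ~0xB047 & 0xFFFF = 0x4FB8.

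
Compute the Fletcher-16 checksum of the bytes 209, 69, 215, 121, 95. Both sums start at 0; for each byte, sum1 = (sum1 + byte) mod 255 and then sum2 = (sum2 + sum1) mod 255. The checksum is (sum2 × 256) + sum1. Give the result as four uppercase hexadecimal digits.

Running sums (mod 255):
  after byte 0 (209): sum1=209, sum2=209
  after byte 1 (69): sum1=23, sum2=232
  after byte 2 (215): sum1=238, sum2=215
  after byte 3 (121): sum1=104, sum2=64
  after byte 4 (95): sum1=199, sum2=8
Checksum = sum2·256 + sum1 = 8·256 + 199 = 2247 = 0x08C7.

08C7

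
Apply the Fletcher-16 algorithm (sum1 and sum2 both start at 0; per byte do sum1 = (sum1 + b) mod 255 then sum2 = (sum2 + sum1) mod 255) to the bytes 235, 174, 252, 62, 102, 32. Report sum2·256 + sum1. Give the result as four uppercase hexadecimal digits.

8C5C

Running sums (mod 255):
  after byte 0 (235): sum1=235, sum2=235
  after byte 1 (174): sum1=154, sum2=134
  after byte 2 (252): sum1=151, sum2=30
  after byte 3 (62): sum1=213, sum2=243
  after byte 4 (102): sum1=60, sum2=48
  after byte 5 (32): sum1=92, sum2=140
Checksum = sum2·256 + sum1 = 140·256 + 92 = 35932 = 0x8C5C.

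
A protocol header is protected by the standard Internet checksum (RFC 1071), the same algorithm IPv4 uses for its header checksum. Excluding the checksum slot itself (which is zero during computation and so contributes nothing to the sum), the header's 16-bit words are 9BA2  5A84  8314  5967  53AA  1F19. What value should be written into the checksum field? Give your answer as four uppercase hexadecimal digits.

One's-complement addition (fold any carry out of bit 15 back into bit 0):
  0x9BA2 + 0x5A84 = 0x0F626
  0xF626 + 0x8314 = 0x1793A → wrap carry → 0x793B
  0x793B + 0x5967 = 0x0D2A2
  0xD2A2 + 0x53AA = 0x1264C → wrap carry → 0x264D
  0x264D + 0x1F19 = 0x04566
One's-complement sum = 0x4566.
Checksum = ~0x4566 & 0xFFFF = 0xBA99.

BA99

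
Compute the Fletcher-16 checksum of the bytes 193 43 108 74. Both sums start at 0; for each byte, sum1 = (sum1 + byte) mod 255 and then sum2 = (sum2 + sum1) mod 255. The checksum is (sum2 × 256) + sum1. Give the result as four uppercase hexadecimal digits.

ABA3

Running sums (mod 255):
  after byte 0 (193): sum1=193, sum2=193
  after byte 1 (43): sum1=236, sum2=174
  after byte 2 (108): sum1=89, sum2=8
  after byte 3 (74): sum1=163, sum2=171
Checksum = sum2·256 + sum1 = 171·256 + 163 = 43939 = 0xABA3.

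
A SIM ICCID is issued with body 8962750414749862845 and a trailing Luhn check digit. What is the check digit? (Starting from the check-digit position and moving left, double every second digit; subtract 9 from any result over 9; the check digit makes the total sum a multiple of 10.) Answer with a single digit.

6

Partial digits right→left: 5 4 8 2 6 8 9 4 7 4 1 4 0 5 7 2 6 9 8
Double every second digit counting from the check-digit position (so the 1st, 3rd, 5th, ... of the partial from the right).
  doubled (with −9 where >9): 1 7 3 9 5 2 0 5 3 7 → sum 42
  kept as-is: 4 2 8 4 4 4 5 2 9 → sum 42
Total = 42 + 42 = 84.
Check digit = (10 − (84 mod 10)) mod 10 = 6.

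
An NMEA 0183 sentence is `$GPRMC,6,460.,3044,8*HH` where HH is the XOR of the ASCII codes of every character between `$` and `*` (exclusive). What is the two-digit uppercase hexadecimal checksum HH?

5A

XOR the ASCII codes of the payload characters:
  'G' = 0x47 → acc = 0x47
  'P' = 0x50 → acc = 0x17
  'R' = 0x52 → acc = 0x45
  'M' = 0x4D → acc = 0x08
  'C' = 0x43 → acc = 0x4B
  ',' = 0x2C → acc = 0x67
  '6' = 0x36 → acc = 0x51
  ',' = 0x2C → acc = 0x7D
  '4' = 0x34 → acc = 0x49
  '6' = 0x36 → acc = 0x7F
  '0' = 0x30 → acc = 0x4F
  '.' = 0x2E → acc = 0x61
  ',' = 0x2C → acc = 0x4D
  '3' = 0x33 → acc = 0x7E
  '0' = 0x30 → acc = 0x4E
  '4' = 0x34 → acc = 0x7A
  '4' = 0x34 → acc = 0x4E
  ',' = 0x2C → acc = 0x62
  '8' = 0x38 → acc = 0x5A
Checksum = 0x5A.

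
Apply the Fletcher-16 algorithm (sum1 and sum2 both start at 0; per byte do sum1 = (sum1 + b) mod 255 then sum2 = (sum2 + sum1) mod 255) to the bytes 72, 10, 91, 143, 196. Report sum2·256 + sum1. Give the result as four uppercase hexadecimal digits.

8702

Running sums (mod 255):
  after byte 0 (72): sum1=72, sum2=72
  after byte 1 (10): sum1=82, sum2=154
  after byte 2 (91): sum1=173, sum2=72
  after byte 3 (143): sum1=61, sum2=133
  after byte 4 (196): sum1=2, sum2=135
Checksum = sum2·256 + sum1 = 135·256 + 2 = 34562 = 0x8702.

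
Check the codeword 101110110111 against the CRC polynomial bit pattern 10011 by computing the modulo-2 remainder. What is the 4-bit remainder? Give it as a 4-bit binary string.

Modulo-2 division of 101110110111 by 10011:
  pos 0: 10111 XOR 10011 = 00100
  pos 2: 10001 XOR 10011 = 00010
  pos 5: 10101 XOR 10011 = 00110
  pos 7: 11011 XOR 10011 = 01000
Remainder = 1000 (nonzero — an error is detected).

1000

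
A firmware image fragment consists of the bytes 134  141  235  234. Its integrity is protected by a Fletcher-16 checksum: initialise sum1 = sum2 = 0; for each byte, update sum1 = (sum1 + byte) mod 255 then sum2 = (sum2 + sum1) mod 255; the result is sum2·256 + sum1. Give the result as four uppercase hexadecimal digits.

85EA

Running sums (mod 255):
  after byte 0 (134): sum1=134, sum2=134
  after byte 1 (141): sum1=20, sum2=154
  after byte 2 (235): sum1=0, sum2=154
  after byte 3 (234): sum1=234, sum2=133
Checksum = sum2·256 + sum1 = 133·256 + 234 = 34282 = 0x85EA.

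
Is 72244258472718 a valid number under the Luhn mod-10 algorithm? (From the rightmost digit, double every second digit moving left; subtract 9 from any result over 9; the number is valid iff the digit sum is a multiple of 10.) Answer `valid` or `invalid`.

valid

From the right, keep odd positions and double even positions (subtract 9 from any doubled value over 9):
  doubled (positions 2,4,...): 2 4 8 1 8 4 5 → sum 32
  kept (positions 1,3,...): 8 7 7 8 2 4 2 → sum 38
Total = 70.
70 mod 10 = 0, so the number is valid.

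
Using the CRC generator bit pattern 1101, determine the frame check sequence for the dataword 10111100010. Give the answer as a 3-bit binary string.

Append 3 zeros: 10111100010000. Divide by 1101 (XOR where the leading bit is 1):
  pos 0: 1011 XOR 1101 = 0110
  pos 1: 1101 XOR 1101 = 0000
  pos 5: 1000 XOR 1101 = 0101
  pos 6: 1011 XOR 1101 = 0110
  pos 7: 1100 XOR 1101 = 0001
  pos 10: 1000 XOR 1101 = 0101
Remainder (last 3 bits) = 101. This is the CRC / FCS.

101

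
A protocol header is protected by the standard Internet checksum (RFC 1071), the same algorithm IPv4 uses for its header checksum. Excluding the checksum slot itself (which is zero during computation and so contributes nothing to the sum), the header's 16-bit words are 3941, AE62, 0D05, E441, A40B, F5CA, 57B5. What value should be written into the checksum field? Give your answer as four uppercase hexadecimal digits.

3589

One's-complement addition (fold any carry out of bit 15 back into bit 0):
  0x3941 + 0xAE62 = 0x0E7A3
  0xE7A3 + 0x0D05 = 0x0F4A8
  0xF4A8 + 0xE441 = 0x1D8E9 → wrap carry → 0xD8EA
  0xD8EA + 0xA40B = 0x17CF5 → wrap carry → 0x7CF6
  0x7CF6 + 0xF5CA = 0x172C0 → wrap carry → 0x72C1
  0x72C1 + 0x57B5 = 0x0CA76
One's-complement sum = 0xCA76.
Checksum = ~0xCA76 & 0xFFFF = 0x3589.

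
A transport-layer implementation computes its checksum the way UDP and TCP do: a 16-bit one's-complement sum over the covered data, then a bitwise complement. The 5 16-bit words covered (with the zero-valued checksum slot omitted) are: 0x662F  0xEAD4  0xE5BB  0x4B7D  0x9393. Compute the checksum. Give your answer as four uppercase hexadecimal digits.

EA2E

One's-complement addition (fold any carry out of bit 15 back into bit 0):
  0x662F + 0xEAD4 = 0x15103 → wrap carry → 0x5104
  0x5104 + 0xE5BB = 0x136BF → wrap carry → 0x36C0
  0x36C0 + 0x4B7D = 0x0823D
  0x823D + 0x9393 = 0x115D0 → wrap carry → 0x15D1
One's-complement sum = 0x15D1.
Checksum = ~0x15D1 & 0xFFFF = 0xEA2E.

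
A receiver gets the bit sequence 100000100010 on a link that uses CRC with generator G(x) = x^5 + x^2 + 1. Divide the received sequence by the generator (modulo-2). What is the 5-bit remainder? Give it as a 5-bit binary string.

00000

Modulo-2 division of 100000100010 by 100101:
  pos 0: 100000 XOR 100101 = 000101
  pos 3: 101100 XOR 100101 = 001001
  pos 5: 100101 XOR 100101 = 000000
Remainder = 00000 (zero — the frame passes the CRC check).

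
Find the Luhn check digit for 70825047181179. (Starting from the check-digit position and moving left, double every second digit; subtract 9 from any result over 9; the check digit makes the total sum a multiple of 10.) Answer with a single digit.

Partial digits right→left: 9 7 1 1 8 1 7 4 0 5 2 8 0 7
Double every second digit counting from the check-digit position (so the 1st, 3rd, 5th, ... of the partial from the right).
  doubled (with −9 where >9): 9 2 7 5 0 4 0 → sum 27
  kept as-is: 7 1 1 4 5 8 7 → sum 33
Total = 27 + 33 = 60.
Check digit = (10 − (60 mod 10)) mod 10 = 0.

0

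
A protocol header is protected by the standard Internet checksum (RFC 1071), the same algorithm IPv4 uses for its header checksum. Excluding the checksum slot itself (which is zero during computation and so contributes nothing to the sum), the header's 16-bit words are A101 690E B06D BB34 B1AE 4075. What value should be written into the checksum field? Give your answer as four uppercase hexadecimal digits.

9829

One's-complement addition (fold any carry out of bit 15 back into bit 0):
  0xA101 + 0x690E = 0x10A0F → wrap carry → 0x0A10
  0x0A10 + 0xB06D = 0x0BA7D
  0xBA7D + 0xBB34 = 0x175B1 → wrap carry → 0x75B2
  0x75B2 + 0xB1AE = 0x12760 → wrap carry → 0x2761
  0x2761 + 0x4075 = 0x067D6
One's-complement sum = 0x67D6.
Checksum = ~0x67D6 & 0xFFFF = 0x9829.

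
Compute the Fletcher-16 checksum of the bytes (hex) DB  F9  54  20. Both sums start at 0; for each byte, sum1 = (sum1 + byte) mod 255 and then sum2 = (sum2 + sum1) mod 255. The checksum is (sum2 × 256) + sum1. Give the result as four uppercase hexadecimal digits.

264A

Running sums (mod 255):
  after byte 0 (DB): sum1=219, sum2=219
  after byte 1 (F9): sum1=213, sum2=177
  after byte 2 (54): sum1=42, sum2=219
  after byte 3 (20): sum1=74, sum2=38
Checksum = sum2·256 + sum1 = 38·256 + 74 = 9802 = 0x264A.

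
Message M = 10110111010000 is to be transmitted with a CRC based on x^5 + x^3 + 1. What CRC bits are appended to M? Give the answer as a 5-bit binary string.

Append 5 zeros: 1011011101000000000. Divide by 101001 (XOR where the leading bit is 1):
  pos 0: 101101 XOR 101001 = 000100
  pos 3: 100110 XOR 101001 = 001111
  pos 5: 111110 XOR 101001 = 010111
  pos 6: 101110 XOR 101001 = 000111
  pos 9: 111000 XOR 101001 = 010001
  pos 10: 100010 XOR 101001 = 001011
  pos 12: 101100 XOR 101001 = 000101
Remainder (last 5 bits) = 01010. This is the CRC / FCS.

01010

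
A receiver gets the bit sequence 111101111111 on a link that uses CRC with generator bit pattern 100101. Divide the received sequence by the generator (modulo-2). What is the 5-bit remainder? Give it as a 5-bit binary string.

10001

Modulo-2 division of 111101111111 by 100101:
  pos 0: 111101 XOR 100101 = 011000
  pos 1: 110001 XOR 100101 = 010100
  pos 2: 101001 XOR 100101 = 001100
  pos 4: 110011 XOR 100101 = 010110
  pos 5: 101101 XOR 100101 = 001000
Remainder = 10001 (nonzero — an error is detected).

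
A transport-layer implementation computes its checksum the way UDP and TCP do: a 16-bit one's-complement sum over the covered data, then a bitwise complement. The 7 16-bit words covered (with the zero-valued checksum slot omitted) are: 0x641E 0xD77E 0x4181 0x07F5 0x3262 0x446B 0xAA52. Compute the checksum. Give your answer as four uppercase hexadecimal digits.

One's-complement addition (fold any carry out of bit 15 back into bit 0):
  0x641E + 0xD77E = 0x13B9C → wrap carry → 0x3B9D
  0x3B9D + 0x4181 = 0x07D1E
  0x7D1E + 0x07F5 = 0x08513
  0x8513 + 0x3262 = 0x0B775
  0xB775 + 0x446B = 0x0FBE0
  0xFBE0 + 0xAA52 = 0x1A632 → wrap carry → 0xA633
One's-complement sum = 0xA633.
Checksum = ~0xA633 & 0xFFFF = 0x59CC.

59CC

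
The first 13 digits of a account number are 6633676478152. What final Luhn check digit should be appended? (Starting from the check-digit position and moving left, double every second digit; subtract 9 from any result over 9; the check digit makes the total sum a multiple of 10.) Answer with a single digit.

1

Partial digits right→left: 2 5 1 8 7 4 6 7 6 3 3 6 6
Double every second digit counting from the check-digit position (so the 1st, 3rd, 5th, ... of the partial from the right).
  doubled (with −9 where >9): 4 2 5 3 3 6 3 → sum 26
  kept as-is: 5 8 4 7 3 6 → sum 33
Total = 26 + 33 = 59.
Check digit = (10 − (59 mod 10)) mod 10 = 1.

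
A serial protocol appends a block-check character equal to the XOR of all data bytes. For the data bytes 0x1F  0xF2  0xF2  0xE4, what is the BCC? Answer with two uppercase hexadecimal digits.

XOR the bytes together:
  start with 0x1F
  0x1F ⊕ 0xF2 = 0xED
  0xED ⊕ 0xF2 = 0x1F
  0x1F ⊕ 0xE4 = 0xFB

FB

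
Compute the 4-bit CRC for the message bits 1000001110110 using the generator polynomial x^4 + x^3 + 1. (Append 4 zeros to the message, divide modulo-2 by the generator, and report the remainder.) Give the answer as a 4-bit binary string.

Append 4 zeros: 10000011101100000. Divide by 11001 (XOR where the leading bit is 1):
  pos 0: 10000 XOR 11001 = 01001
  pos 1: 10010 XOR 11001 = 01011
  pos 2: 10111 XOR 11001 = 01110
  pos 3: 11101 XOR 11001 = 00100
  pos 5: 10010 XOR 11001 = 01011
  pos 6: 10111 XOR 11001 = 01110
  pos 7: 11101 XOR 11001 = 00100
  pos 9: 10000 XOR 11001 = 01001
  pos 10: 10010 XOR 11001 = 01011
  pos 11: 10110 XOR 11001 = 01111
  pos 12: 11110 XOR 11001 = 00111
Remainder (last 4 bits) = 0111. This is the CRC / FCS.

0111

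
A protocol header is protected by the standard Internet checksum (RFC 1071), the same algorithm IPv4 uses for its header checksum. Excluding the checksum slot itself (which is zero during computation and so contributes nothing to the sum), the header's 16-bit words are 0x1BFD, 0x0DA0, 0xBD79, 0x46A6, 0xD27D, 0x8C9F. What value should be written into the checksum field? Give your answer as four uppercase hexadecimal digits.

7325

One's-complement addition (fold any carry out of bit 15 back into bit 0):
  0x1BFD + 0x0DA0 = 0x0299D
  0x299D + 0xBD79 = 0x0E716
  0xE716 + 0x46A6 = 0x12DBC → wrap carry → 0x2DBD
  0x2DBD + 0xD27D = 0x1003A → wrap carry → 0x003B
  0x003B + 0x8C9F = 0x08CDA
One's-complement sum = 0x8CDA.
Checksum = ~0x8CDA & 0xFFFF = 0x7325.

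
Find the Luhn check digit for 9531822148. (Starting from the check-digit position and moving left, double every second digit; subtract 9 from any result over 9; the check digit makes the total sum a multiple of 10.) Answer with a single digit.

Partial digits right→left: 8 4 1 2 2 8 1 3 5 9
Double every second digit counting from the check-digit position (so the 1st, 3rd, 5th, ... of the partial from the right).
  doubled (with −9 where >9): 7 2 4 2 1 → sum 16
  kept as-is: 4 2 8 3 9 → sum 26
Total = 16 + 26 = 42.
Check digit = (10 − (42 mod 10)) mod 10 = 8.

8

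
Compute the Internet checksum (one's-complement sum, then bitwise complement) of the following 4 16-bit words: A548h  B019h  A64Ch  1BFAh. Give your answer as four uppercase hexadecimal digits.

E856

One's-complement addition (fold any carry out of bit 15 back into bit 0):
  0xA548 + 0xB019 = 0x15561 → wrap carry → 0x5562
  0x5562 + 0xA64C = 0x0FBAE
  0xFBAE + 0x1BFA = 0x117A8 → wrap carry → 0x17A9
One's-complement sum = 0x17A9.
Checksum = ~0x17A9 & 0xFFFF = 0xE856.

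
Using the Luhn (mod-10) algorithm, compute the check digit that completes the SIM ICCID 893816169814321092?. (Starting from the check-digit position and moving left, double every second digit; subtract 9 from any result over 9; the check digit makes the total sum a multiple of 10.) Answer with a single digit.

9

Partial digits right→left: 2 9 0 1 2 3 4 1 8 9 6 1 6 1 8 3 9 8
Double every second digit counting from the check-digit position (so the 1st, 3rd, 5th, ... of the partial from the right).
  doubled (with −9 where >9): 4 0 4 8 7 3 3 7 9 → sum 45
  kept as-is: 9 1 3 1 9 1 1 3 8 → sum 36
Total = 45 + 36 = 81.
Check digit = (10 − (81 mod 10)) mod 10 = 9.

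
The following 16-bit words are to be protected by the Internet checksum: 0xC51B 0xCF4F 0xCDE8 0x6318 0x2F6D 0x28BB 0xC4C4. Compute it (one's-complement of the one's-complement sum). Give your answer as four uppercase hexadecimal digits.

One's-complement addition (fold any carry out of bit 15 back into bit 0):
  0xC51B + 0xCF4F = 0x1946A → wrap carry → 0x946B
  0x946B + 0xCDE8 = 0x16253 → wrap carry → 0x6254
  0x6254 + 0x6318 = 0x0C56C
  0xC56C + 0x2F6D = 0x0F4D9
  0xF4D9 + 0x28BB = 0x11D94 → wrap carry → 0x1D95
  0x1D95 + 0xC4C4 = 0x0E259
One's-complement sum = 0xE259.
Checksum = ~0xE259 & 0xFFFF = 0x1DA6.

1DA6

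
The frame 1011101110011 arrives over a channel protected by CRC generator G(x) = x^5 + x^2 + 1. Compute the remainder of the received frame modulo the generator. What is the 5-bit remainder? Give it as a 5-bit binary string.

Modulo-2 division of 1011101110011 by 100101:
  pos 0: 101110 XOR 100101 = 001011
  pos 2: 101111 XOR 100101 = 001010
  pos 4: 101010 XOR 100101 = 001111
  pos 6: 111101 XOR 100101 = 011000
  pos 7: 110001 XOR 100101 = 010100
Remainder = 10100 (nonzero — an error is detected).

10100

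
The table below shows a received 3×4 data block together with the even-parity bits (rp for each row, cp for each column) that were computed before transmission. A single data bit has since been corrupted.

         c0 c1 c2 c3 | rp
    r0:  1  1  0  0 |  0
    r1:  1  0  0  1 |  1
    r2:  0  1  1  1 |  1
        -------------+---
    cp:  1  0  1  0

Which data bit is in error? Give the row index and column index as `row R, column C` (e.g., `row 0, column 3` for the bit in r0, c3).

Recompute each row's even parity and compare to rp:
  r0: data parity 0, sent rp 0 → ok
  r1: data parity 0, sent rp 1 → mismatch
  r2: data parity 1, sent rp 1 → ok
Recompute each column's even parity and compare to cp:
  c0: data parity 0, sent cp 1 → mismatch
  c1: data parity 0, sent cp 0 → ok
  c2: data parity 1, sent cp 1 → ok
  c3: data parity 0, sent cp 0 → ok
Exactly one row (r1) and one column (c0) fail → the flipped bit is at their intersection.

row 1, column 0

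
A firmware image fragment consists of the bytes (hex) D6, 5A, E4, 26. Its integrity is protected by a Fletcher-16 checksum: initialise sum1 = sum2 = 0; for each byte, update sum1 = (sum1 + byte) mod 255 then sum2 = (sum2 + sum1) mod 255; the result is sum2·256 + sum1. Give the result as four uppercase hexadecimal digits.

Running sums (mod 255):
  after byte 0 (D6): sum1=214, sum2=214
  after byte 1 (5A): sum1=49, sum2=8
  after byte 2 (E4): sum1=22, sum2=30
  after byte 3 (26): sum1=60, sum2=90
Checksum = sum2·256 + sum1 = 90·256 + 60 = 23100 = 0x5A3C.

5A3C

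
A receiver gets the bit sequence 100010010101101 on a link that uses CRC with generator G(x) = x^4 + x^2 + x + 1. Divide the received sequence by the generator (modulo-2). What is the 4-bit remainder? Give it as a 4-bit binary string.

1011

Modulo-2 division of 100010010101101 by 10111:
  pos 0: 10001 XOR 10111 = 00110
  pos 2: 11000 XOR 10111 = 01111
  pos 3: 11111 XOR 10111 = 01000
  pos 4: 10000 XOR 10111 = 00111
  pos 6: 11110 XOR 10111 = 01001
  pos 7: 10011 XOR 10111 = 00100
  pos 9: 10010 XOR 10111 = 00101
Remainder = 1011 (nonzero — an error is detected).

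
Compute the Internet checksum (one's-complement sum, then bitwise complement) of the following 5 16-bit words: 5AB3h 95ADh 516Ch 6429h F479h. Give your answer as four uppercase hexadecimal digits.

One's-complement addition (fold any carry out of bit 15 back into bit 0):
  0x5AB3 + 0x95AD = 0x0F060
  0xF060 + 0x516C = 0x141CC → wrap carry → 0x41CD
  0x41CD + 0x6429 = 0x0A5F6
  0xA5F6 + 0xF479 = 0x19A6F → wrap carry → 0x9A70
One's-complement sum = 0x9A70.
Checksum = ~0x9A70 & 0xFFFF = 0x658F.

658F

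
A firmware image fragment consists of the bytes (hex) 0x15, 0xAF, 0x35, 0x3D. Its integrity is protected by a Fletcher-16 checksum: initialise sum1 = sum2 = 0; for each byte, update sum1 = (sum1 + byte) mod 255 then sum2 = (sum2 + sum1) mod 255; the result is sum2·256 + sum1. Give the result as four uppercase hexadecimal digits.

0B37

Running sums (mod 255):
  after byte 0 (0x15): sum1=21, sum2=21
  after byte 1 (0xAF): sum1=196, sum2=217
  after byte 2 (0x35): sum1=249, sum2=211
  after byte 3 (0x3D): sum1=55, sum2=11
Checksum = sum2·256 + sum1 = 11·256 + 55 = 2871 = 0x0B37.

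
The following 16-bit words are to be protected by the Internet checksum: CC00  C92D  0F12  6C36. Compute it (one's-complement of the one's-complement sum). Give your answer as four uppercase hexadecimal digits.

One's-complement addition (fold any carry out of bit 15 back into bit 0):
  0xCC00 + 0xC92D = 0x1952D → wrap carry → 0x952E
  0x952E + 0x0F12 = 0x0A440
  0xA440 + 0x6C36 = 0x11076 → wrap carry → 0x1077
One's-complement sum = 0x1077.
Checksum = ~0x1077 & 0xFFFF = 0xEF88.

EF88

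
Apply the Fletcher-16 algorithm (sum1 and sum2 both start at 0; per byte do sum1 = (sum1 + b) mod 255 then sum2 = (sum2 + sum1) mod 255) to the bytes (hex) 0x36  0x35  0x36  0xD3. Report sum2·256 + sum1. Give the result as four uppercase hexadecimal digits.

B875

Running sums (mod 255):
  after byte 0 (0x36): sum1=54, sum2=54
  after byte 1 (0x35): sum1=107, sum2=161
  after byte 2 (0x36): sum1=161, sum2=67
  after byte 3 (0xD3): sum1=117, sum2=184
Checksum = sum2·256 + sum1 = 184·256 + 117 = 47221 = 0xB875.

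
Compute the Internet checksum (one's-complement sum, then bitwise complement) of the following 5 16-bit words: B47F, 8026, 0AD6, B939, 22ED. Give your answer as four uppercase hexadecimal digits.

E45C

One's-complement addition (fold any carry out of bit 15 back into bit 0):
  0xB47F + 0x8026 = 0x134A5 → wrap carry → 0x34A6
  0x34A6 + 0x0AD6 = 0x03F7C
  0x3F7C + 0xB939 = 0x0F8B5
  0xF8B5 + 0x22ED = 0x11BA2 → wrap carry → 0x1BA3
One's-complement sum = 0x1BA3.
Checksum = ~0x1BA3 & 0xFFFF = 0xE45C.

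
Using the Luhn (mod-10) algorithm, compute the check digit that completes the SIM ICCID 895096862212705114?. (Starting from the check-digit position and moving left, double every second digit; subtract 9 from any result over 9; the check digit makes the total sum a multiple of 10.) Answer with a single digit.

1

Partial digits right→left: 4 1 1 5 0 7 2 1 2 2 6 8 6 9 0 5 9 8
Double every second digit counting from the check-digit position (so the 1st, 3rd, 5th, ... of the partial from the right).
  doubled (with −9 where >9): 8 2 0 4 4 3 3 0 9 → sum 33
  kept as-is: 1 5 7 1 2 8 9 5 8 → sum 46
Total = 33 + 46 = 79.
Check digit = (10 − (79 mod 10)) mod 10 = 1.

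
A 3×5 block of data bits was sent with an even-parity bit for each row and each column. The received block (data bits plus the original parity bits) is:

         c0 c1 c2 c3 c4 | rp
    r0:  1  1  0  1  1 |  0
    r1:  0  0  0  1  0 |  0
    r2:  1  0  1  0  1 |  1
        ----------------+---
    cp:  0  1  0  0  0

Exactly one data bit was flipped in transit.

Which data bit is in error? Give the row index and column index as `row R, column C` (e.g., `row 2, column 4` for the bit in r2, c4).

Recompute each row's even parity and compare to rp:
  r0: data parity 0, sent rp 0 → ok
  r1: data parity 1, sent rp 0 → mismatch
  r2: data parity 1, sent rp 1 → ok
Recompute each column's even parity and compare to cp:
  c0: data parity 0, sent cp 0 → ok
  c1: data parity 1, sent cp 1 → ok
  c2: data parity 1, sent cp 0 → mismatch
  c3: data parity 0, sent cp 0 → ok
  c4: data parity 0, sent cp 0 → ok
Exactly one row (r1) and one column (c2) fail → the flipped bit is at their intersection.

row 1, column 2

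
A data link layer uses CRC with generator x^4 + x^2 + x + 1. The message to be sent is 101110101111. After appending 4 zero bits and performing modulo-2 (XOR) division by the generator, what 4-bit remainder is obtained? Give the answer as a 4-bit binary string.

0111

Append 4 zeros: 1011101011110000. Divide by 10111 (XOR where the leading bit is 1):
  pos 0: 10111 XOR 10111 = 00000
  pos 6: 10111 XOR 10111 = 00000
  pos 11: 10000 XOR 10111 = 00111
Remainder (last 4 bits) = 0111. This is the CRC / FCS.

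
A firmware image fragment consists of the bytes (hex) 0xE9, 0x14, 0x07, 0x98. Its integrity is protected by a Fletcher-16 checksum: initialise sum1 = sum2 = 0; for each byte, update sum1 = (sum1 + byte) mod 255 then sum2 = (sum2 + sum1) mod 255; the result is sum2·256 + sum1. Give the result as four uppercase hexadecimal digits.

8A9D

Running sums (mod 255):
  after byte 0 (0xE9): sum1=233, sum2=233
  after byte 1 (0x14): sum1=253, sum2=231
  after byte 2 (0x07): sum1=5, sum2=236
  after byte 3 (0x98): sum1=157, sum2=138
Checksum = sum2·256 + sum1 = 138·256 + 157 = 35485 = 0x8A9D.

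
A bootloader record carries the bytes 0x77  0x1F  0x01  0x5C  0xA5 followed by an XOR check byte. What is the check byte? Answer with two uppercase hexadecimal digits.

90

XOR the bytes together:
  start with 0x77
  0x77 ⊕ 0x1F = 0x68
  0x68 ⊕ 0x01 = 0x69
  0x69 ⊕ 0x5C = 0x35
  0x35 ⊕ 0xA5 = 0x90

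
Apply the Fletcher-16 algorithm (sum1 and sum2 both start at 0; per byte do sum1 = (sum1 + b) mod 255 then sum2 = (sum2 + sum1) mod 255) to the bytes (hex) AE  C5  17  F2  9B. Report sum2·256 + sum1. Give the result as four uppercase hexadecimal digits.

Running sums (mod 255):
  after byte 0 (AE): sum1=174, sum2=174
  after byte 1 (C5): sum1=116, sum2=35
  after byte 2 (17): sum1=139, sum2=174
  after byte 3 (F2): sum1=126, sum2=45
  after byte 4 (9B): sum1=26, sum2=71
Checksum = sum2·256 + sum1 = 71·256 + 26 = 18202 = 0x471A.

471A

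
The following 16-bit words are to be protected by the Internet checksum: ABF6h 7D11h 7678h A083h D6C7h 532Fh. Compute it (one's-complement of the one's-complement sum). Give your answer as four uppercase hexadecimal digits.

One's-complement addition (fold any carry out of bit 15 back into bit 0):
  0xABF6 + 0x7D11 = 0x12907 → wrap carry → 0x2908
  0x2908 + 0x7678 = 0x09F80
  0x9F80 + 0xA083 = 0x14003 → wrap carry → 0x4004
  0x4004 + 0xD6C7 = 0x116CB → wrap carry → 0x16CC
  0x16CC + 0x532F = 0x069FB
One's-complement sum = 0x69FB.
Checksum = ~0x69FB & 0xFFFF = 0x9604.

9604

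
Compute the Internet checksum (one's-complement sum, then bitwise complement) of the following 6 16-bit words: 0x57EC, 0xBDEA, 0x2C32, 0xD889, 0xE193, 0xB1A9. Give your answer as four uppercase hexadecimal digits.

522F

One's-complement addition (fold any carry out of bit 15 back into bit 0):
  0x57EC + 0xBDEA = 0x115D6 → wrap carry → 0x15D7
  0x15D7 + 0x2C32 = 0x04209
  0x4209 + 0xD889 = 0x11A92 → wrap carry → 0x1A93
  0x1A93 + 0xE193 = 0x0FC26
  0xFC26 + 0xB1A9 = 0x1ADCF → wrap carry → 0xADD0
One's-complement sum = 0xADD0.
Checksum = ~0xADD0 & 0xFFFF = 0x522F.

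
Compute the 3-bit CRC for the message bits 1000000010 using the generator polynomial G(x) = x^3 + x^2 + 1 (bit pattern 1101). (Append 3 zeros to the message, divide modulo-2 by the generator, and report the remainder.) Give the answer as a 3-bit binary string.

Append 3 zeros: 1000000010000. Divide by 1101 (XOR where the leading bit is 1):
  pos 0: 1000 XOR 1101 = 0101
  pos 1: 1010 XOR 1101 = 0111
  pos 2: 1110 XOR 1101 = 0011
  pos 4: 1100 XOR 1101 = 0001
  pos 7: 1100 XOR 1101 = 0001
Remainder (last 3 bits) = 100. This is the CRC / FCS.

100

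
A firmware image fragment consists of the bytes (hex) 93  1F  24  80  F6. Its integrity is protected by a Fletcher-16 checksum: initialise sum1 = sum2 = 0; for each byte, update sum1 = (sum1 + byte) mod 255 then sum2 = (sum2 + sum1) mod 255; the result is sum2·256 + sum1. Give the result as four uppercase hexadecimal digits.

Running sums (mod 255):
  after byte 0 (93): sum1=147, sum2=147
  after byte 1 (1F): sum1=178, sum2=70
  after byte 2 (24): sum1=214, sum2=29
  after byte 3 (80): sum1=87, sum2=116
  after byte 4 (F6): sum1=78, sum2=194
Checksum = sum2·256 + sum1 = 194·256 + 78 = 49742 = 0xC24E.

C24E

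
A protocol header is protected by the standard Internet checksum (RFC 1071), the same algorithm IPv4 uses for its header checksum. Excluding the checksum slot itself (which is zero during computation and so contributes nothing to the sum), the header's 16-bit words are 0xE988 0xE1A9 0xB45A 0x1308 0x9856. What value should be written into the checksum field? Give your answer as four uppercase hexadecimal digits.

One's-complement addition (fold any carry out of bit 15 back into bit 0):
  0xE988 + 0xE1A9 = 0x1CB31 → wrap carry → 0xCB32
  0xCB32 + 0xB45A = 0x17F8C → wrap carry → 0x7F8D
  0x7F8D + 0x1308 = 0x09295
  0x9295 + 0x9856 = 0x12AEB → wrap carry → 0x2AEC
One's-complement sum = 0x2AEC.
Checksum = ~0x2AEC & 0xFFFF = 0xD513.

D513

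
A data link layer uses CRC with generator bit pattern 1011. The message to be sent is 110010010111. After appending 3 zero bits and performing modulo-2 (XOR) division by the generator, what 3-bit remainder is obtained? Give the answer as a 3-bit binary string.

100

Append 3 zeros: 110010010111000. Divide by 1011 (XOR where the leading bit is 1):
  pos 0: 1100 XOR 1011 = 0111
  pos 1: 1111 XOR 1011 = 0100
  pos 2: 1000 XOR 1011 = 0011
  pos 4: 1101 XOR 1011 = 0110
  pos 5: 1100 XOR 1011 = 0111
  pos 6: 1111 XOR 1011 = 0100
  pos 7: 1001 XOR 1011 = 0010
  pos 9: 1010 XOR 1011 = 0001
Remainder (last 3 bits) = 100. This is the CRC / FCS.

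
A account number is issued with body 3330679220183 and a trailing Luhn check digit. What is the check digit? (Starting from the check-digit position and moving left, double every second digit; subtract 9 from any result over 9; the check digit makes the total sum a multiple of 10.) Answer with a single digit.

Partial digits right→left: 3 8 1 0 2 2 9 7 6 0 3 3 3
Double every second digit counting from the check-digit position (so the 1st, 3rd, 5th, ... of the partial from the right).
  doubled (with −9 where >9): 6 2 4 9 3 6 6 → sum 36
  kept as-is: 8 0 2 7 0 3 → sum 20
Total = 36 + 20 = 56.
Check digit = (10 − (56 mod 10)) mod 10 = 4.

4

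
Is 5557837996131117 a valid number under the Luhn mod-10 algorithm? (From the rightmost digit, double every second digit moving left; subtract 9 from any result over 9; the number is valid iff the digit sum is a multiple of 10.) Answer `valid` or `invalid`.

valid

From the right, keep odd positions and double even positions (subtract 9 from any doubled value over 9):
  doubled (positions 2,4,...): 2 2 2 9 5 7 1 1 → sum 29
  kept (positions 1,3,...): 7 1 3 6 9 3 7 5 → sum 41
Total = 70.
70 mod 10 = 0, so the number is valid.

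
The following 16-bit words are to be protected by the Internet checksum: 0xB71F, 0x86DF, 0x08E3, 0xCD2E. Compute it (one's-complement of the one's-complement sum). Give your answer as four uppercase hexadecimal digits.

EBEE

One's-complement addition (fold any carry out of bit 15 back into bit 0):
  0xB71F + 0x86DF = 0x13DFE → wrap carry → 0x3DFF
  0x3DFF + 0x08E3 = 0x046E2
  0x46E2 + 0xCD2E = 0x11410 → wrap carry → 0x1411
One's-complement sum = 0x1411.
Checksum = ~0x1411 & 0xFFFF = 0xEBEE.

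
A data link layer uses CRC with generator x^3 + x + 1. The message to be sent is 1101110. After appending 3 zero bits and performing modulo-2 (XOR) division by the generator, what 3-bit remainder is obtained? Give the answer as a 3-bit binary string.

010

Append 3 zeros: 1101110000. Divide by 1011 (XOR where the leading bit is 1):
  pos 0: 1101 XOR 1011 = 0110
  pos 1: 1101 XOR 1011 = 0110
  pos 2: 1101 XOR 1011 = 0110
  pos 3: 1100 XOR 1011 = 0111
  pos 4: 1110 XOR 1011 = 0101
  pos 5: 1010 XOR 1011 = 0001
Remainder (last 3 bits) = 010. This is the CRC / FCS.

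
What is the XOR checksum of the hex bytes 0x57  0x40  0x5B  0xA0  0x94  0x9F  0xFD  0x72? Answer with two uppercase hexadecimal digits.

68

XOR the bytes together:
  start with 0x57
  0x57 ⊕ 0x40 = 0x17
  0x17 ⊕ 0x5B = 0x4C
  0x4C ⊕ 0xA0 = 0xEC
  0xEC ⊕ 0x94 = 0x78
  0x78 ⊕ 0x9F = 0xE7
  0xE7 ⊕ 0xFD = 0x1A
  0x1A ⊕ 0x72 = 0x68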